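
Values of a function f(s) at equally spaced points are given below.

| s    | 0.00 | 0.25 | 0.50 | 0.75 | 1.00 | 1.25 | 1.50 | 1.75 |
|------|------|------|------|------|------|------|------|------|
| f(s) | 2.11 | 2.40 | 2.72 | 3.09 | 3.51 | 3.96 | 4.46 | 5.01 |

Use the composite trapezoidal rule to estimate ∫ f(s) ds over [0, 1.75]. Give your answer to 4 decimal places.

5.9250

h = 0.25, n = 7.
(h/2)·[y₀ + 2y₁ + 2y₂ + 2y₃ + 2y₄ + 2y₅ + 2y₆ + y₇] = 0.125·(47.40) = 5.9250.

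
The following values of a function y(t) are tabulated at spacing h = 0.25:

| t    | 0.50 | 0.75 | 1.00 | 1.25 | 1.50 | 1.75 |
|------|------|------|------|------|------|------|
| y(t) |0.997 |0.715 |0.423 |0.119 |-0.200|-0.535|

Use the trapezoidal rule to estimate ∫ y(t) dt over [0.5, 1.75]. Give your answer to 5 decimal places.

0.32200

h = 0.25, n = 5.
(h/2)·[y₀ + 2y₁ + 2y₂ + 2y₃ + 2y₄ + y₅] = 0.125·(2.576) = 0.32200.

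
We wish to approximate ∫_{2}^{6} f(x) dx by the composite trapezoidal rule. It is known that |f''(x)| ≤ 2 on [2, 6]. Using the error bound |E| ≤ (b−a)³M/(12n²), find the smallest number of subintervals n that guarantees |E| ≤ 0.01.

33

Need 128/(12n²) ≤ 0.01.
n² ≥ 128/(12·0.01) = 1066.67 ⇒ n ≥ 32.6599, so the smallest n is 33.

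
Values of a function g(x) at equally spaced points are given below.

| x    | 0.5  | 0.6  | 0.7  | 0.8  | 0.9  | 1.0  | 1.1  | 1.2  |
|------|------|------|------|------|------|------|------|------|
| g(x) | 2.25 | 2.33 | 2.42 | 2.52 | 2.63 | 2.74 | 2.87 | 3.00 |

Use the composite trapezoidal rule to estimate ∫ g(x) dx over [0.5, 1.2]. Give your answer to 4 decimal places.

h = 0.1, n = 7.
(h/2)·[y₀ + 2y₁ + 2y₂ + 2y₃ + 2y₄ + 2y₅ + 2y₆ + y₇] = 0.05·(36.27) = 1.8135.

1.8135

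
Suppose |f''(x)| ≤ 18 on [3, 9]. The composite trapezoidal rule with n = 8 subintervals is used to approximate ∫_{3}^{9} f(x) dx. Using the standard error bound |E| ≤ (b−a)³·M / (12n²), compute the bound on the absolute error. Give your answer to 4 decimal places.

|E| ≤ (6)³·18 / (12·8²) = 3888/768 = 5.0625.

5.0625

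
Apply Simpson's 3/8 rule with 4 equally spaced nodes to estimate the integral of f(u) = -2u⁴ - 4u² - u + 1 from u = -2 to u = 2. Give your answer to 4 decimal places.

-50.5185

h = (2 − (-2))/3 = 1.333333.
Nodes u₀,…,u₃ = -2, -0.666667, 0.666667, 2.
f(u) = -2u⁴ - 4u² - u + 1: f₀=-45, f₁=-0.506173, f₂=-1.839506, f₃=-49.
(3h/8)·[f₀ + 3f₁ + 3f₂ + f₃] = 0.5·(-101.037037) = -50.5185.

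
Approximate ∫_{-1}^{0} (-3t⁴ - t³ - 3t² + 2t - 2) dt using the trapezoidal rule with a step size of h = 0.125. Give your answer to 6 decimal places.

h = (0 − (-1))/8 = 0.125.
Nodes t₀,…,t₈ = -1, -0.875, -0.75, -0.625, -0.5, -0.375, -0.25, -0.125, 0.
f(t) = -3t⁴ - t³ - 3t² + 2t - 2: f₀=-9, f₁=-7.135498046875, f₂=-5.71484375, f₃=-4.635498046875, f₄=-3.8125, f₅=-3.178466796875, f₆=-2.68359375, f₇=-2.295654296875, f₈=-2.
(h/2)·[f₀ + 2f₁ + 2f₂ + 2f₃ + 2f₄ + 2f₅ + 2f₆ + 2f₇ + f₈] = 0.0625·(-69.912109375) = -4.369507.

-4.369507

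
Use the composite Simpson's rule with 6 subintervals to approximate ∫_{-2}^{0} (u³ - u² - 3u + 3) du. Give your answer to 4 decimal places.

5.3333

h = (0 − (-2))/6 = 0.333333.
Nodes u₀,…,u₆ = -2, -1.666667, -1.333333, -1, -0.666667, -0.333333, 0.
f(u) = u³ - u² - 3u + 3: f₀=-3, f₁=0.592593, f₂=2.851852, f₃=4, f₄=4.259259, f₅=3.851852, f₆=3.
(h/3)·[f₀ + 4f₁ + 2f₂ + 4f₃ + 2f₄ + 4f₅ + f₆] = 0.111111·(48) = 5.3333.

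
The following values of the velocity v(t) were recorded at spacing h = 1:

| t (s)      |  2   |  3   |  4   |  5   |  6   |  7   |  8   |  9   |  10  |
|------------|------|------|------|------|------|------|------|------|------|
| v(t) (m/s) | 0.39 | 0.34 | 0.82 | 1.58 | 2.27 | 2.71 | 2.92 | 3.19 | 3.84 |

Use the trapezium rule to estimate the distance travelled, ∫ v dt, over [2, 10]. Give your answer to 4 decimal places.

15.9450

h = 1, n = 8.
(h/2)·[y₀ + 2y₁ + 2y₂ + 2y₃ + 2y₄ + 2y₅ + 2y₆ + 2y₇ + y₈] = 0.5·(31.89) = 15.9450.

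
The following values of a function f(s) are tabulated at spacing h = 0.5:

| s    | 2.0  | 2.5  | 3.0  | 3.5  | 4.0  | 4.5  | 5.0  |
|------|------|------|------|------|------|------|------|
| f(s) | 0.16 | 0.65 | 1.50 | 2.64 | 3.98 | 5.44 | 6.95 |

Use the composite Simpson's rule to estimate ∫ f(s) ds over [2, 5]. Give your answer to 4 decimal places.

h = 0.5, n = 6.
(h/3)·[y₀ + 4y₁ + 2y₂ + 4y₃ + 2y₄ + 4y₅ + y₆] = 0.166667·(52.99) = 8.8317.

8.8317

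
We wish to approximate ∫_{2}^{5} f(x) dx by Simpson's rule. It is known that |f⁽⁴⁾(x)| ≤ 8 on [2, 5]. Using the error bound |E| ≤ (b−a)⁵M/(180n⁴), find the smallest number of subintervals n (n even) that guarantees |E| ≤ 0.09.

Need 1944/(180n⁴) ≤ 0.09.
n⁴ ≥ 1944/(180·0.09) = 120 ⇒ n ≥ 3.3098, so the smallest even n is 4. (n must be even for Simpson's rule.)

4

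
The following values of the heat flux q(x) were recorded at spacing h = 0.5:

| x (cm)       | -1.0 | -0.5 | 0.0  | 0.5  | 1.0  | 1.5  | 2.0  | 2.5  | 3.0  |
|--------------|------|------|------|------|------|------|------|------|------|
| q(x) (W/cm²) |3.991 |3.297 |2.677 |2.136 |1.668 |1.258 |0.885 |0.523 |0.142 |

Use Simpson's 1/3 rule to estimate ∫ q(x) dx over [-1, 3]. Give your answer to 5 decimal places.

7.24150

h = 0.5, n = 8.
(h/3)·[y₀ + 4y₁ + 2y₂ + 4y₃ + 2y₄ + 4y₅ + 2y₆ + 4y₇ + y₈] = 0.166667·(43.449) = 7.24150.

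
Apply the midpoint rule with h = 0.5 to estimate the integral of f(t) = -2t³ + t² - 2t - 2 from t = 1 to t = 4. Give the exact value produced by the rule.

-126.625

h = (4 − 1)/6 = 0.5.
Midpoints m₁,…,m₆ = 1.25, 1.75, 2.25, 2.75, 3.25, 3.75.
f(m₁)=-6.84375, f(m₂)=-13.15625, f(m₃)=-24.21875, f(m₄)=-41.53125, f(m₅)=-66.59375, f(m₆)=-100.90625.
h·[f(m₁) + f(m₂) + f(m₃) + f(m₄) + f(m₅) + f(m₆)] = 0.5·(-253.25) = -126.625.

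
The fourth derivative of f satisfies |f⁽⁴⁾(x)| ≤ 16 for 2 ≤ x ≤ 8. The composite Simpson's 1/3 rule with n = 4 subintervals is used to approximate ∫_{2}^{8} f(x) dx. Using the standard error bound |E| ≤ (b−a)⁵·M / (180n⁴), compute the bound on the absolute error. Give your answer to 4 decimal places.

2.7000

|E| ≤ (6)⁵·16 / (180·4⁴) = 124416/46080 = 2.7000.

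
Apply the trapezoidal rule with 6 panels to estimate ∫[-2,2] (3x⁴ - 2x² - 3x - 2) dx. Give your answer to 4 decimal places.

26.1728

h = (2 − (-2))/6 = 0.666667.
Nodes x₀,…,x₆ = -2, -1.333333, -0.666667, 0, 0.666667, 1.333333, 2.
f(x) = 3x⁴ - 2x² - 3x - 2: f₀=44, f₁=7.925926, f₂=-0.296296, f₃=-2, f₄=-4.296296, f₅=-0.074074, f₆=32.
(h/2)·[f₀ + 2f₁ + 2f₂ + 2f₃ + 2f₄ + 2f₅ + f₆] = 0.333333·(78.518519) = 26.1728.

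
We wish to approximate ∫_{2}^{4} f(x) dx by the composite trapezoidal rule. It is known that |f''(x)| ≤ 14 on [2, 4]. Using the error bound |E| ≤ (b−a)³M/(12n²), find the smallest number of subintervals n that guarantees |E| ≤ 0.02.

22

Need 112/(12n²) ≤ 0.02.
n² ≥ 112/(12·0.02) = 466.667 ⇒ n ≥ 21.6025, so the smallest n is 22.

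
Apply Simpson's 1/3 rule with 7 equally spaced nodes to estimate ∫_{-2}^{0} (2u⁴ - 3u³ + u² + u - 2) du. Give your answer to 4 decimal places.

h = (0 − (-2))/6 = 0.333333.
Nodes u₀,…,u₆ = -2, -1.666667, -1.333333, -1, -0.666667, -0.333333, 0.
f(u) = 2u⁴ - 3u³ + u² + u - 2: f₀=56, f₁=28.432099, f₂=11.876543, f₃=3, f₄=-0.938272, f₅=-2.086420, f₆=-2.
(h/3)·[f₀ + 4f₁ + 2f₂ + 4f₃ + 2f₄ + 4f₅ + f₆] = 0.111111·(193.259259) = 21.4733.

21.4733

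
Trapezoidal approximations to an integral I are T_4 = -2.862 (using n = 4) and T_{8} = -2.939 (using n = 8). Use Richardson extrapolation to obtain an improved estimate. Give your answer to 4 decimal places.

R = (4·T_{8} − T_4) / 3 = (4·(-2.939) − (-2.862))/3 = (-8.894)/3 = -2.9647.

-2.9647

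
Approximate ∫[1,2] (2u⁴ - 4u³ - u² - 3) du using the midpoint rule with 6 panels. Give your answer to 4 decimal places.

h = (2 − 1)/6 = 0.166667.
Midpoints m₁,…,m₆ = 1.083333, 1.25, 1.416667, 1.583333, 1.75, 1.916667.
f(m₁)=-6.504533, f(m₂)=-7.4921875, f(m₃)=-8.323978, f(m₄)=-8.814718, f(m₅)=-8.7421875, f(m₆)=-7.847126.
h·[f(m₁) + f(m₂) + f(m₃) + f(m₄) + f(m₅) + f(m₆)] = 0.166667·(-47.724730) = -7.9541.

-7.9541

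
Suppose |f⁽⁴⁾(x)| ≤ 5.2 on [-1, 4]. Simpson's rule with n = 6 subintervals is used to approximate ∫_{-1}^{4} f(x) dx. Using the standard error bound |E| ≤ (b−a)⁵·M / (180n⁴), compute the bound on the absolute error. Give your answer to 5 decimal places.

|E| ≤ (5)⁵·5.2 / (180·6⁴) = 16250/233280 = 0.06966.

0.06966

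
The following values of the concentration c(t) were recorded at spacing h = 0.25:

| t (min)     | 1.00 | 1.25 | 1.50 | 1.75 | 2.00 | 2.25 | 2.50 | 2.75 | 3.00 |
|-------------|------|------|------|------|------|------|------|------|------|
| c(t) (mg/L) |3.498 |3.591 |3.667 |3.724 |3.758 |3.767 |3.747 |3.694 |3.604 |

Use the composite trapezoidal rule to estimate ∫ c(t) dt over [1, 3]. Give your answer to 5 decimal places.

h = 0.25, n = 8.
(h/2)·[y₀ + 2y₁ + 2y₂ + 2y₃ + 2y₄ + 2y₅ + 2y₆ + 2y₇ + y₈] = 0.125·(58.998) = 7.37475.

7.37475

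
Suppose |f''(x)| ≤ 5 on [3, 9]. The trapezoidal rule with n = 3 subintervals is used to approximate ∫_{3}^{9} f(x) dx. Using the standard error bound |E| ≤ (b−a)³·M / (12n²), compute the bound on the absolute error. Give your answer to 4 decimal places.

|E| ≤ (6)³·5 / (12·3²) = 1080/108 = 10.0000.

10.0000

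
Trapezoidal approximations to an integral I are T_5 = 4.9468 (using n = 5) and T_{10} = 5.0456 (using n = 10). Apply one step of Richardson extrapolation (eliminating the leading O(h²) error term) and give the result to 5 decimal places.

5.07853

R = (4·T_{10} − T_5) / 3 = (4·5.0456 − 4.9468)/3 = (15.2356)/3 = 5.07853.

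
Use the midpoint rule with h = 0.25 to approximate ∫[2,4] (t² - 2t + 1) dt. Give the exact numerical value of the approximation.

8.65625

h = (4 − 2)/8 = 0.25.
Midpoints m₁,…,m₈ = 2.125, 2.375, 2.625, 2.875, 3.125, 3.375, 3.625, 3.875.
f(m₁)=1.265625, f(m₂)=1.890625, f(m₃)=2.640625, f(m₄)=3.515625, f(m₅)=4.515625, f(m₆)=5.640625, f(m₇)=6.890625, f(m₈)=8.265625.
h·[f(m₁) + f(m₂) + f(m₃) + f(m₄) + f(m₅) + f(m₆) + f(m₇) + f(m₈)] = 0.25·(34.625) = 8.65625.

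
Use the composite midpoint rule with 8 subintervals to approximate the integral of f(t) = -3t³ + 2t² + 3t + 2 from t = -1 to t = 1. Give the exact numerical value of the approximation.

5.3125

h = (1 − (-1))/8 = 0.25.
Midpoints m₁,…,m₈ = -0.875, -0.625, -0.375, -0.125, 0.125, 0.375, 0.625, 0.875.
f(m₁)=2.916015625, f(m₂)=1.638671875, f(m₃)=1.314453125, f(m₄)=1.662109375, f(m₅)=2.400390625, f(m₆)=3.248046875, f(m₇)=3.923828125, f(m₈)=4.146484375.
h·[f(m₁) + f(m₂) + f(m₃) + f(m₄) + f(m₅) + f(m₆) + f(m₇) + f(m₈)] = 0.25·(21.25) = 5.3125.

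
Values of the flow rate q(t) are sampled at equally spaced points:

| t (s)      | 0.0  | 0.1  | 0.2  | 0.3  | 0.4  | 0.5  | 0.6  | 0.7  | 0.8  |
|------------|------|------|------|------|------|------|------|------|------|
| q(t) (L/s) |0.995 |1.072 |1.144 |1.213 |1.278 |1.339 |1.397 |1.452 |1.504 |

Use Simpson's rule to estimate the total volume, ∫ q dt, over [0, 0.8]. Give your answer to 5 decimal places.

1.01470

h = 0.1, n = 8.
(h/3)·[y₀ + 4y₁ + 2y₂ + 4y₃ + 2y₄ + 4y₅ + 2y₆ + 4y₇ + y₈] = 0.033333·(30.441) = 1.01470.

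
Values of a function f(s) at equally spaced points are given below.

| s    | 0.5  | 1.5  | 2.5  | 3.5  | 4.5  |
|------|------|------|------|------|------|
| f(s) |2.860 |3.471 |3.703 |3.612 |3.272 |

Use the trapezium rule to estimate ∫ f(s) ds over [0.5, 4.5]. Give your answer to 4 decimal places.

h = 1, n = 4.
(h/2)·[y₀ + 2y₁ + 2y₂ + 2y₃ + y₄] = 0.5·(27.704) = 13.8520.

13.8520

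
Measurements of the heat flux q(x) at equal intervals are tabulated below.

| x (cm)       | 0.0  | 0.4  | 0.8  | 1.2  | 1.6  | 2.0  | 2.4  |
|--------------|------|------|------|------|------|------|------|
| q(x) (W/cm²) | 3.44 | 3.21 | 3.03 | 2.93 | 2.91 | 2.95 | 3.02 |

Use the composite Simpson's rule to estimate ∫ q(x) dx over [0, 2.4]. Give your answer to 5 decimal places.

h = 0.4, n = 6.
(h/3)·[y₀ + 4y₁ + 2y₂ + 4y₃ + 2y₄ + 4y₅ + y₆] = 0.133333·(54.70) = 7.29333.

7.29333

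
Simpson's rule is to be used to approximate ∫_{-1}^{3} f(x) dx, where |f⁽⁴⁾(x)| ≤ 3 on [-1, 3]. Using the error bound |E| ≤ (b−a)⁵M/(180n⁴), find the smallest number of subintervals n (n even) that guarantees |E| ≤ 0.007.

8

Need 3072/(180n⁴) ≤ 0.007.
n⁴ ≥ 3072/(180·0.007) = 2438.1 ⇒ n ≥ 7.0269, so the smallest even n is 8. (n must be even for Simpson's rule.)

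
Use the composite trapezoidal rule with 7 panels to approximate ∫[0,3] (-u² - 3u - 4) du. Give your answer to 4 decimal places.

-34.5918

h = (3 − 0)/7 = 0.428571.
Nodes u₀,…,u₇ = 0, 0.428571, 0.857143, 1.285714, 1.714286, 2.142857, 2.571429, 3.
f(u) = -u² - 3u - 4: f₀=-4, f₁=-5.469388, f₂=-7.306122, f₃=-9.510204, f₄=-12.081633, f₅=-15.020408, f₆=-18.326531, f₇=-22.
(h/2)·[f₀ + 2f₁ + 2f₂ + 2f₃ + 2f₄ + 2f₅ + 2f₆ + f₇] = 0.214286·(-161.428571) = -34.5918.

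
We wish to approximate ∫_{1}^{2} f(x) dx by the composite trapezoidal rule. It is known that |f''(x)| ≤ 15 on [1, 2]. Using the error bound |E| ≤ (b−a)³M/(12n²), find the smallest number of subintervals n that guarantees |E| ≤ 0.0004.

Need 15/(12n²) ≤ 0.0004.
n² ≥ 15/(12·0.0004) = 3125 ⇒ n ≥ 55.9017, so the smallest n is 56.

56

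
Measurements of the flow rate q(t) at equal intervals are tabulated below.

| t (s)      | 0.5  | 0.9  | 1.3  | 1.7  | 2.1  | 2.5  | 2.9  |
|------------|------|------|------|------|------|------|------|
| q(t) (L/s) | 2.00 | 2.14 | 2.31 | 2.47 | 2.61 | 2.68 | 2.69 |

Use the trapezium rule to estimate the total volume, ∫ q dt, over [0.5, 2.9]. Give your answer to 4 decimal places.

h = 0.4, n = 6.
(h/2)·[y₀ + 2y₁ + 2y₂ + 2y₃ + 2y₄ + 2y₅ + y₆] = 0.2·(29.11) = 5.8220.

5.8220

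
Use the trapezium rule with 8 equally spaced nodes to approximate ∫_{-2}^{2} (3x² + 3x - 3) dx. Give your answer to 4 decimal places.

h = (2 − (-2))/7 = 0.571429.
Nodes x₀,…,x₇ = -2, -1.428571, -0.857143, -0.285714, 0.285714, 0.857143, 1.428571, 2.
f(x) = 3x² + 3x - 3: f₀=3, f₁=-1.163265, f₂=-3.367347, f₃=-3.612245, f₄=-1.897959, f₅=1.775510, f₆=7.408163, f₇=15.
(h/2)·[f₀ + 2f₁ + 2f₂ + 2f₃ + 2f₄ + 2f₅ + 2f₆ + f₇] = 0.285714·(16.285714) = 4.6531.

4.6531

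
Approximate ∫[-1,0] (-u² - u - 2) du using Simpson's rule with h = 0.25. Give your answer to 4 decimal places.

-1.8333

h = (0 − (-1))/4 = 0.25.
Nodes u₀,…,u₄ = -1, -0.75, -0.5, -0.25, 0.
f(u) = -u² - u - 2: f₀=-2, f₁=-1.8125, f₂=-1.75, f₃=-1.8125, f₄=-2.
(h/3)·[f₀ + 4f₁ + 2f₂ + 4f₃ + f₄] = 0.083333·(-22) = -1.8333.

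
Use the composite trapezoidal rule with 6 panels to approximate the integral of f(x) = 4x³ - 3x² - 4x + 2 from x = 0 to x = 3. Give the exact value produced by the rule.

h = (3 − 0)/6 = 0.5.
Nodes x₀,…,x₆ = 0, 0.5, 1, 1.5, 2, 2.5, 3.
f(x) = 4x³ - 3x² - 4x + 2: f₀=2, f₁=-0.25, f₂=-1, f₃=2.75, f₄=14, f₅=35.75, f₆=71.
(h/2)·[f₀ + 2f₁ + 2f₂ + 2f₃ + 2f₄ + 2f₅ + f₆] = 0.25·(175.5) = 43.875.

43.875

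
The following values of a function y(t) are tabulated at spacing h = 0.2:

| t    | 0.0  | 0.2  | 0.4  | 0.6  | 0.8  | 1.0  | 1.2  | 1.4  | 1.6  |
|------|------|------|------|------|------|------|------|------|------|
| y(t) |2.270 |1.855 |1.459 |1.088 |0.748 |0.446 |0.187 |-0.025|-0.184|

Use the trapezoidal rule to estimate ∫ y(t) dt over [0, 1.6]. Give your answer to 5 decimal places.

1.36020

h = 0.2, n = 8.
(h/2)·[y₀ + 2y₁ + 2y₂ + 2y₃ + 2y₄ + 2y₅ + 2y₆ + 2y₇ + y₈] = 0.1·(13.602) = 1.36020.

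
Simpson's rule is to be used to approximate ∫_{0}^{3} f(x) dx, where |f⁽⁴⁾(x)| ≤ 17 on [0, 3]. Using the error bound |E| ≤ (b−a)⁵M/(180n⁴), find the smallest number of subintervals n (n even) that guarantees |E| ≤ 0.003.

Need 4131/(180n⁴) ≤ 0.003.
n⁴ ≥ 4131/(180·0.003) = 7650 ⇒ n ≥ 9.3522, so the smallest even n is 10. (n must be even for Simpson's rule.)

10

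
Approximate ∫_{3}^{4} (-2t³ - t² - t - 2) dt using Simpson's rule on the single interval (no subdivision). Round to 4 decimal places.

-105.3333

S = (b−a)/6 · [f(3) + 4f(3.5) + f(4)] = 0.166667·[(-68) + 4·(-103.5) + (-150)] = -105.3333.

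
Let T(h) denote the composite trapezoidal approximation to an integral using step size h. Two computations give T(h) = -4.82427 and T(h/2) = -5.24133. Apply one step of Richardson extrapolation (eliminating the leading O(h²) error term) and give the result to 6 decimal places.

-5.380350

R = (4·T(h/2) − T(h)) / 3 = (4·(-5.24133) − (-4.82427))/3 = (-16.14105)/3 = -5.380350.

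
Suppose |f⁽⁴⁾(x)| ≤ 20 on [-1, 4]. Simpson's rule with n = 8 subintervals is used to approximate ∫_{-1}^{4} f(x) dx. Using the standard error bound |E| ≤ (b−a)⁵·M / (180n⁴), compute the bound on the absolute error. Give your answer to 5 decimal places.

0.08477

|E| ≤ (5)⁵·20 / (180·8⁴) = 62500/737280 = 0.08477.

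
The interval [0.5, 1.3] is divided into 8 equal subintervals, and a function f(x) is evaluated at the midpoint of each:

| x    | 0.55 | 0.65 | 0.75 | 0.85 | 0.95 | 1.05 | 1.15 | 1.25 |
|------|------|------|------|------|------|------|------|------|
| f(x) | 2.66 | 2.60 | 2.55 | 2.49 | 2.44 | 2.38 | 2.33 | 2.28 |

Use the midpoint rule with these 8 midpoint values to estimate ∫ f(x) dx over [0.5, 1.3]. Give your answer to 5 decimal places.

1.97300

h = 0.1, n = 8.
h·[y(m₁) + y(m₂) + y(m₃) + y(m₄) + y(m₅) + y(m₆) + y(m₇) + y(m₈)] = 0.1·(19.73) = 1.97300.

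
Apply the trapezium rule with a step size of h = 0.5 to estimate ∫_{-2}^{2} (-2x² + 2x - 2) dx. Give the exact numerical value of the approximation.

h = (2 − (-2))/8 = 0.5.
Nodes x₀,…,x₈ = -2, -1.5, -1, -0.5, 0, 0.5, 1, 1.5, 2.
f(x) = -2x² + 2x - 2: f₀=-14, f₁=-9.5, f₂=-6, f₃=-3.5, f₄=-2, f₅=-1.5, f₆=-2, f₇=-3.5, f₈=-6.
(h/2)·[f₀ + 2f₁ + 2f₂ + 2f₃ + 2f₄ + 2f₅ + 2f₆ + 2f₇ + f₈] = 0.25·(-76) = -19.

-19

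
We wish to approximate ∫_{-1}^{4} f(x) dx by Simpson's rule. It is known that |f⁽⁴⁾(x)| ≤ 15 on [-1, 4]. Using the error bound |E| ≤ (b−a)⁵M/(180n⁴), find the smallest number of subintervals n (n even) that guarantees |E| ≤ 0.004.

Need 46875/(180n⁴) ≤ 0.004.
n⁴ ≥ 46875/(180·0.004) = 65104.2 ⇒ n ≥ 15.9736, so the smallest even n is 16. (n must be even for Simpson's rule.)

16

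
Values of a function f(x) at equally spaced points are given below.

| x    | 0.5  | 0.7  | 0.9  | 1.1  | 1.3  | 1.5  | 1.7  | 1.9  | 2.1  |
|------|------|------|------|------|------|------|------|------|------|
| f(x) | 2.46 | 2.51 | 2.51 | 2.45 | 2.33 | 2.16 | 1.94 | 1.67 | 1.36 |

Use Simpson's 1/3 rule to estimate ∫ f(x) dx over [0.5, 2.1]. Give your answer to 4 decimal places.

h = 0.2, n = 8.
(h/3)·[y₀ + 4y₁ + 2y₂ + 4y₃ + 2y₄ + 4y₅ + 2y₆ + 4y₇ + y₈] = 0.066667·(52.54) = 3.5027.

3.5027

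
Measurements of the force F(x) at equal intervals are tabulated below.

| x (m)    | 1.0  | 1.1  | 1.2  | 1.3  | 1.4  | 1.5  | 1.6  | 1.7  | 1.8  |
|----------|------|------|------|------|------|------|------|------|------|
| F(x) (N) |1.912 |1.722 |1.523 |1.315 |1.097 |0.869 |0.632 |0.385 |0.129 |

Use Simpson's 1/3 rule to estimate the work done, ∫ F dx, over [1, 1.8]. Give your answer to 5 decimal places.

h = 0.1, n = 8.
(h/3)·[y₀ + 4y₁ + 2y₂ + 4y₃ + 2y₄ + 4y₅ + 2y₆ + 4y₇ + y₈] = 0.033333·(25.709) = 0.85697.

0.85697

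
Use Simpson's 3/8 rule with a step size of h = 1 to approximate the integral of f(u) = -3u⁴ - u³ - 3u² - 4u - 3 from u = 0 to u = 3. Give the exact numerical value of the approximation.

h = (3 − 0)/3 = 1.
Nodes u₀,…,u₃ = 0, 1, 2, 3.
f(u) = -3u⁴ - u³ - 3u² - 4u - 3: f₀=-3, f₁=-14, f₂=-79, f₃=-312.
(3h/8)·[f₀ + 3f₁ + 3f₂ + f₃] = 0.375·(-594) = -222.75.

-222.75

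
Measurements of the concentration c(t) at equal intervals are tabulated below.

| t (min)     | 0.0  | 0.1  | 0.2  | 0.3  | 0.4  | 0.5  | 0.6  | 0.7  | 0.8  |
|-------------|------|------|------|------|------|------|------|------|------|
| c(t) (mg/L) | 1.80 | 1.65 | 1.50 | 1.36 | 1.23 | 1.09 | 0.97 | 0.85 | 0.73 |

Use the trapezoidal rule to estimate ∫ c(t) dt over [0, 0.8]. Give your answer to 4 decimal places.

h = 0.1, n = 8.
(h/2)·[y₀ + 2y₁ + 2y₂ + 2y₃ + 2y₄ + 2y₅ + 2y₆ + 2y₇ + y₈] = 0.05·(19.83) = 0.9915.

0.9915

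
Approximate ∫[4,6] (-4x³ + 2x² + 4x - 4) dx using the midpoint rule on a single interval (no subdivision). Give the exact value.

M = (b−a)·f(5) = 2·(-434) = -868.

-868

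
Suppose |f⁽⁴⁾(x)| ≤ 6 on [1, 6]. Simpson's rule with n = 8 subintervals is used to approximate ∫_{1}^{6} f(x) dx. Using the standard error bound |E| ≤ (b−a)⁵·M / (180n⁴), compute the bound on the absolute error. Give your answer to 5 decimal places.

0.02543

|E| ≤ (5)⁵·6 / (180·8⁴) = 18750/737280 = 0.02543.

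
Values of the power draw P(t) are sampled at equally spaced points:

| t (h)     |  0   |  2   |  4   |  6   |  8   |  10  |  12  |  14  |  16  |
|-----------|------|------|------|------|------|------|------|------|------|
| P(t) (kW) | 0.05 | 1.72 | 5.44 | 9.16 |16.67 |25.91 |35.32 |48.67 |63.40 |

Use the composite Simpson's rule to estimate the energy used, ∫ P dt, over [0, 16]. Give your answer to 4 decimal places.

346.7667

h = 2, n = 8.
(h/3)·[y₀ + 4y₁ + 2y₂ + 4y₃ + 2y₄ + 4y₅ + 2y₆ + 4y₇ + y₈] = 0.666667·(520.15) = 346.7667.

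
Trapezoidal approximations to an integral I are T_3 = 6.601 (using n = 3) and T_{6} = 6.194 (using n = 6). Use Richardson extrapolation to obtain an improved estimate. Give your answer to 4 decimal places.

R = (4·T_{6} − T_3) / 3 = (4·6.194 − 6.601)/3 = (18.175)/3 = 6.0583.

6.0583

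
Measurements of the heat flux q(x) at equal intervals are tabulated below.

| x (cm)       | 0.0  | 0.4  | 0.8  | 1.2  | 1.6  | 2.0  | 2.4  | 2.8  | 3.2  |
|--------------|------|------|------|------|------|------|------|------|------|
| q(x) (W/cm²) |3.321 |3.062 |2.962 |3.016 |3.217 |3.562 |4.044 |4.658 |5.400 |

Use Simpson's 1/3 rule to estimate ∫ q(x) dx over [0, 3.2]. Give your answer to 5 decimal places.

h = 0.4, n = 8.
(h/3)·[y₀ + 4y₁ + 2y₂ + 4y₃ + 2y₄ + 4y₅ + 2y₆ + 4y₇ + y₈] = 0.133333·(86.359) = 11.51453.

11.51453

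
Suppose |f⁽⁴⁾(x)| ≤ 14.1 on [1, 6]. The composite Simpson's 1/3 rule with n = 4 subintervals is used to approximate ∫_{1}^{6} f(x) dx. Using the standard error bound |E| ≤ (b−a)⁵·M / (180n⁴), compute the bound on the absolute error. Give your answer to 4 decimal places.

|E| ≤ (5)⁵·14.1 / (180·4⁴) = 44062.5/46080 = 0.9562.

0.9562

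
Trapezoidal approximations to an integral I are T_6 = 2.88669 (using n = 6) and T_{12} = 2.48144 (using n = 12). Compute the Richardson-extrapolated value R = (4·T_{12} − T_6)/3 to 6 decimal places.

2.346357

R = (4·T_{12} − T_6) / 3 = (4·2.48144 − 2.88669)/3 = (7.03907)/3 = 2.346357.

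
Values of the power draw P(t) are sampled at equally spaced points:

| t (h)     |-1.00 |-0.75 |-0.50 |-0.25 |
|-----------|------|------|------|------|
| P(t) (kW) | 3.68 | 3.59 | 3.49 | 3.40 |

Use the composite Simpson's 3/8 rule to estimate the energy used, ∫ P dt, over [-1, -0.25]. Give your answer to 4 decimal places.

h = 0.25, n = 3.
(3h/8)·[y₀ + 3y₁ + 3y₂ + y₃] = 0.09375·(28.32) = 2.6550.

2.6550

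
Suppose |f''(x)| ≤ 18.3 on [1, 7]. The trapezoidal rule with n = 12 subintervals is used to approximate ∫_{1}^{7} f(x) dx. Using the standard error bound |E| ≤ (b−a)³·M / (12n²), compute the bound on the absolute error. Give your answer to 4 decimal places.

|E| ≤ (6)³·18.3 / (12·12²) = 3952.8/1728 = 2.2875.

2.2875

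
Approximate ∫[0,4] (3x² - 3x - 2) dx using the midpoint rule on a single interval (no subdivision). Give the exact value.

16

M = (b−a)·f(2) = 4·(4) = 16.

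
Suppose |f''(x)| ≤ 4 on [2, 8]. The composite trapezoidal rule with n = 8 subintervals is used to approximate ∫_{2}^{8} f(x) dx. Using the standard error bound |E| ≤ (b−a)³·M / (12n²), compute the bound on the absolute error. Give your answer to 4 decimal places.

|E| ≤ (6)³·4 / (12·8²) = 864/768 = 1.1250.

1.1250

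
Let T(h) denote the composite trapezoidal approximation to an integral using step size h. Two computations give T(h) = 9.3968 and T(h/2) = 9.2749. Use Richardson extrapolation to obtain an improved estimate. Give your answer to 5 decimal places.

R = (4·T(h/2) − T(h)) / 3 = (4·9.2749 − 9.3968)/3 = (27.7028)/3 = 9.23427.

9.23427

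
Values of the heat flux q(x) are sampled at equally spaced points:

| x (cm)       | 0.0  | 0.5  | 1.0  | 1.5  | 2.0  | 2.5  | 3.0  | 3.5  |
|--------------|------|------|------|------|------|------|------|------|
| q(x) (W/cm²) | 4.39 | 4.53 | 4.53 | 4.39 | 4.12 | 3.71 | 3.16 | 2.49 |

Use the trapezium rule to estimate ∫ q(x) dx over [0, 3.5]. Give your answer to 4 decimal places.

13.9400

h = 0.5, n = 7.
(h/2)·[y₀ + 2y₁ + 2y₂ + 2y₃ + 2y₄ + 2y₅ + 2y₆ + y₇] = 0.25·(55.76) = 13.9400.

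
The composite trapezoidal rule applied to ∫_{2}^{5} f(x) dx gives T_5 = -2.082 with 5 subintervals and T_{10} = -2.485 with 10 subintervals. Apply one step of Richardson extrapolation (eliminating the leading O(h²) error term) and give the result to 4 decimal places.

-2.6193

R = (4·T_{10} − T_5) / 3 = (4·(-2.485) − (-2.082))/3 = (-7.858)/3 = -2.6193.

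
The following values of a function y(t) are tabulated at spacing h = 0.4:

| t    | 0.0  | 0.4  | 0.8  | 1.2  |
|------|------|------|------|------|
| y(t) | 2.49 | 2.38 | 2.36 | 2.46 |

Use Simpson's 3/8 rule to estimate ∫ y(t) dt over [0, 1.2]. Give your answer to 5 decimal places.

2.87550

h = 0.4, n = 3.
(3h/8)·[y₀ + 3y₁ + 3y₂ + y₃] = 0.15·(19.17) = 2.87550.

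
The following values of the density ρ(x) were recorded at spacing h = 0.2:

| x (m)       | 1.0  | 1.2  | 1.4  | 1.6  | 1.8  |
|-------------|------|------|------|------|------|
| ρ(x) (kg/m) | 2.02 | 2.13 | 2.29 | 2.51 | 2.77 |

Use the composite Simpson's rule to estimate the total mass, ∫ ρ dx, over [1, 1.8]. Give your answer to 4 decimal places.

1.8620

h = 0.2, n = 4.
(h/3)·[y₀ + 4y₁ + 2y₂ + 4y₃ + y₄] = 0.066667·(27.93) = 1.8620.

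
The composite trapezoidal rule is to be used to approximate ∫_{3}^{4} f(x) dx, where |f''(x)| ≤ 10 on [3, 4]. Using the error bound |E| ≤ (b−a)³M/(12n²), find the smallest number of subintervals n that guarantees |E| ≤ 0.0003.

Need 10/(12n²) ≤ 0.0003.
n² ≥ 10/(12·0.0003) = 2777.78 ⇒ n ≥ 52.7046, so the smallest n is 53.

53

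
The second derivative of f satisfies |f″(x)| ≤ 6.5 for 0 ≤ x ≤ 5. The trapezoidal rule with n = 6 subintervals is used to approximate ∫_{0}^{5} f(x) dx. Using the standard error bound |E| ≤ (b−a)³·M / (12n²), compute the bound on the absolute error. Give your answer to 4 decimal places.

1.8808

|E| ≤ (5)³·6.5 / (12·6²) = 812.5/432 = 1.8808.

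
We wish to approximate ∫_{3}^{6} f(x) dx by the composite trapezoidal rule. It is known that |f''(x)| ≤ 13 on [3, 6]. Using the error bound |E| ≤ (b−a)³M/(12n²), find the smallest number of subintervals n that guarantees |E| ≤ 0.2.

13

Need 351/(12n²) ≤ 0.2.
n² ≥ 351/(12·0.2) = 146.25 ⇒ n ≥ 12.0934, so the smallest n is 13.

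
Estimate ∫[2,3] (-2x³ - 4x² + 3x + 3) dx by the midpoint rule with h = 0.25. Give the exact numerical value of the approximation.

h = (3 − 2)/4 = 0.25.
Midpoints m₁,…,m₄ = 2.125, 2.375, 2.625, 2.875.
f(m₁)=-27.87890625, f(m₂)=-39.23046875, f(m₃)=-52.86328125, f(m₄)=-68.96484375.
h·[f(m₁) + f(m₂) + f(m₃) + f(m₄)] = 0.25·(-188.9375) = -47.234375.

-47.234375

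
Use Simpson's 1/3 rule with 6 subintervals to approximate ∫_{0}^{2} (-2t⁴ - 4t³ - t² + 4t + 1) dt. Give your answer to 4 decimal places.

h = (2 − 0)/6 = 0.333333.
Nodes t₀,…,t₆ = 0, 0.333333, 0.666667, 1, 1.333333, 1.666667, 2.
f(t) = -2t⁴ - 4t³ - t² + 4t + 1: f₀=1, f₁=2.049383, f₂=1.641975, f₃=-2, f₄=-11.246914, f₅=-29.061728, f₆=-59.
(h/3)·[f₀ + 4f₁ + 2f₂ + 4f₃ + 2f₄ + 4f₅ + f₆] = 0.111111·(-193.259259) = -21.4733.

-21.4733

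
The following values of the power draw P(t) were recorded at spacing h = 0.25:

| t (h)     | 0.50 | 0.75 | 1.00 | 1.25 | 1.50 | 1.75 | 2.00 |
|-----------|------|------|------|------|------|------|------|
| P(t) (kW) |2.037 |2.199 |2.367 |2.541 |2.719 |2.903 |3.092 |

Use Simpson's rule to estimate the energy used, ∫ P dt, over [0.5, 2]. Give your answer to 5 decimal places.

h = 0.25, n = 6.
(h/3)·[y₀ + 4y₁ + 2y₂ + 4y₃ + 2y₄ + 4y₅ + y₆] = 0.083333·(45.873) = 3.82275.

3.82275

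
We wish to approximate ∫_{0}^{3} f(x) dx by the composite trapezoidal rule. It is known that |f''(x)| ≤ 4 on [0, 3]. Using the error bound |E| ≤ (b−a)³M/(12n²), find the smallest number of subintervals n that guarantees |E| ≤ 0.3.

6

Need 108/(12n²) ≤ 0.3.
n² ≥ 108/(12·0.3) = 30 ⇒ n ≥ 5.4772, so the smallest n is 6.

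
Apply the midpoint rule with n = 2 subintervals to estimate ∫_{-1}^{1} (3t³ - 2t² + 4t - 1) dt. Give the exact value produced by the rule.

h = (1 − (-1))/2 = 1.
Midpoints m₁,…,m₂ = -0.5, 0.5.
f(m₁)=-3.875, f(m₂)=0.875.
h·[f(m₁) + f(m₂)] = 1·(-3) = -3.

-3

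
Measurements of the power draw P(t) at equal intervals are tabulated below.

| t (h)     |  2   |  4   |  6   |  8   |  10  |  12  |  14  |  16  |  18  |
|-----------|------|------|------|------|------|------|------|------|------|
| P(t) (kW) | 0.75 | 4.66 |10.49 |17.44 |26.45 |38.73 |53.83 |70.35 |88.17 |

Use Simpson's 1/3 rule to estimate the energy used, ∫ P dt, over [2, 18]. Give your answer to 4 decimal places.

530.1200

h = 2, n = 8.
(h/3)·[y₀ + 4y₁ + 2y₂ + 4y₃ + 2y₄ + 4y₅ + 2y₆ + 4y₇ + y₈] = 0.666667·(795.18) = 530.1200.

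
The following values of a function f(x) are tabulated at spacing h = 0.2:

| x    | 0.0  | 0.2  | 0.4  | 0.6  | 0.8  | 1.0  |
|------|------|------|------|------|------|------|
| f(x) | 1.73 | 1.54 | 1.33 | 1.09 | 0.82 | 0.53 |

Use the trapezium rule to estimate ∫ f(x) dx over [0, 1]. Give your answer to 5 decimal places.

1.18200

h = 0.2, n = 5.
(h/2)·[y₀ + 2y₁ + 2y₂ + 2y₃ + 2y₄ + y₅] = 0.1·(11.82) = 1.18200.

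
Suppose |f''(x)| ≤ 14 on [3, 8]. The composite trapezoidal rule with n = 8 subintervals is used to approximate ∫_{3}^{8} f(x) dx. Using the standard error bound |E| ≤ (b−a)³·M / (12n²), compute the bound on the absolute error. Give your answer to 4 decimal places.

|E| ≤ (5)³·14 / (12·8²) = 1750/768 = 2.2786.

2.2786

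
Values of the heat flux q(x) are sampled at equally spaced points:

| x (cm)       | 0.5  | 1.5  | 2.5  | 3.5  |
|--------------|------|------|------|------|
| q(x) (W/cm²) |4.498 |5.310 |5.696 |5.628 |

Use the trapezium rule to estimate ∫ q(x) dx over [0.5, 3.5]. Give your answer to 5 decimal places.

16.06900

h = 1, n = 3.
(h/2)·[y₀ + 2y₁ + 2y₂ + y₃] = 0.5·(32.138) = 16.06900.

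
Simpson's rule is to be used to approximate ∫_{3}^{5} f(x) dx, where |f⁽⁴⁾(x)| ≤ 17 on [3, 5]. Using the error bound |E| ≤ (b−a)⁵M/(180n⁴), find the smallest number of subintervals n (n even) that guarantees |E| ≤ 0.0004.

Need 544/(180n⁴) ≤ 0.0004.
n⁴ ≥ 544/(180·0.0004) = 7555.56 ⇒ n ≥ 9.3232, so the smallest even n is 10. (n must be even for Simpson's rule.)

10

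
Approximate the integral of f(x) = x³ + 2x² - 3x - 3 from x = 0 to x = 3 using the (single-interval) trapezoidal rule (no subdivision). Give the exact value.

T = (b−a)/2 · [f(0) + f(3)] = 1.5·[(-3) + 33] = 45.

45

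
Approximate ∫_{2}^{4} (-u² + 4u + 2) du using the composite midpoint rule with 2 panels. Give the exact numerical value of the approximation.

9.5

h = (4 − 2)/2 = 1.
Midpoints m₁,…,m₂ = 2.5, 3.5.
f(m₁)=5.75, f(m₂)=3.75.
h·[f(m₁) + f(m₂)] = 1·(9.5) = 9.5.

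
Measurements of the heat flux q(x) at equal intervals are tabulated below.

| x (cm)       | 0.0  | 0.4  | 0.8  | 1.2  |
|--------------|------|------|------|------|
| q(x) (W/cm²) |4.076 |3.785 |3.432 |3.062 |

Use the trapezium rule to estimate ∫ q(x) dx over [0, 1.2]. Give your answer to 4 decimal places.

h = 0.4, n = 3.
(h/2)·[y₀ + 2y₁ + 2y₂ + y₃] = 0.2·(21.572) = 4.3144.

4.3144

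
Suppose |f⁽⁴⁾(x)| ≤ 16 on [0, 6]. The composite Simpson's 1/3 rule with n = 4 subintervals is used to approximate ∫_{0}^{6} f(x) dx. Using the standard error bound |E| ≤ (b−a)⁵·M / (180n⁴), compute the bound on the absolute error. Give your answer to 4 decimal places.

|E| ≤ (6)⁵·16 / (180·4⁴) = 124416/46080 = 2.7000.

2.7000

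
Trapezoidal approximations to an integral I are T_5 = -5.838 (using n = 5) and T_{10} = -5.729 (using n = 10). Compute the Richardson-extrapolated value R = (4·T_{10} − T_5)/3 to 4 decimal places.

-5.6927

R = (4·T_{10} − T_5) / 3 = (4·(-5.729) − (-5.838))/3 = (-17.078)/3 = -5.6927.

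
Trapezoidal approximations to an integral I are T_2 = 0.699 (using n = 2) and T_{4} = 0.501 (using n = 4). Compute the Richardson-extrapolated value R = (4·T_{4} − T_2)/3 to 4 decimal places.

R = (4·T_{4} − T_2) / 3 = (4·0.501 − 0.699)/3 = (1.305)/3 = 0.4350.

0.4350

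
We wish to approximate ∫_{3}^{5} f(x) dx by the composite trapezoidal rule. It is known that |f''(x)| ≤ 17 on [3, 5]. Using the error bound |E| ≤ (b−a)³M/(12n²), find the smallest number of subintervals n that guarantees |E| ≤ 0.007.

Need 136/(12n²) ≤ 0.007.
n² ≥ 136/(12·0.007) = 1619.05 ⇒ n ≥ 40.2374, so the smallest n is 41.

41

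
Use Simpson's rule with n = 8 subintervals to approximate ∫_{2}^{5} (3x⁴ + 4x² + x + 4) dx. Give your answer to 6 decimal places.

2034.323730

h = (5 − 2)/8 = 0.375.
Nodes x₀,…,x₈ = 2, 2.375, 2.75, 3.125, 3.5, 3.875, 4.25, 4.625, 5.
f(x) = 3x⁴ + 4x² + x + 4: f₀=70, f₁=124.387451171875, f₂=208.57421875, f₃=332.289794921875, f₄=506.6875, f₅=744.344482421875, f₆=1059.26171875, f₇=1466.864013671875, f₈=1984.
(h/3)·[f₀ + 4f₁ + 2f₂ + 4f₃ + 2f₄ + 4f₅ + 2f₆ + 4f₇ + f₈] = 0.125·(16274.58984375) = 2034.323730.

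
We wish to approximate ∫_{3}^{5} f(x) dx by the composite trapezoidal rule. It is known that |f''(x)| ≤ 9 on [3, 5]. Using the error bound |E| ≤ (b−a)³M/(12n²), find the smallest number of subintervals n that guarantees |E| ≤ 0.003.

Need 72/(12n²) ≤ 0.003.
n² ≥ 72/(12·0.003) = 2000 ⇒ n ≥ 44.7214, so the smallest n is 45.

45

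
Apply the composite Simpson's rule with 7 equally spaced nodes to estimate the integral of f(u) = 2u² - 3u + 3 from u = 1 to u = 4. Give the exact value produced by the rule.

h = (4 − 1)/6 = 0.5.
Nodes u₀,…,u₆ = 1, 1.5, 2, 2.5, 3, 3.5, 4.
f(u) = 2u² - 3u + 3: f₀=2, f₁=3, f₂=5, f₃=8, f₄=12, f₅=17, f₆=23.
(h/3)·[f₀ + 4f₁ + 2f₂ + 4f₃ + 2f₄ + 4f₅ + f₆] = 0.166667·(171) = 28.5.

28.5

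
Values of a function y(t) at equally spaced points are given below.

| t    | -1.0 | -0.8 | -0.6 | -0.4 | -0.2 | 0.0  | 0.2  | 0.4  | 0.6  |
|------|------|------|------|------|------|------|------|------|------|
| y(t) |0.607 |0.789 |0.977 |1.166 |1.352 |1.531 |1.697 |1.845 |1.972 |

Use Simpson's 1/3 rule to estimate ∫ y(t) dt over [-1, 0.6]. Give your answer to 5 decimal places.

2.13033

h = 0.2, n = 8.
(h/3)·[y₀ + 4y₁ + 2y₂ + 4y₃ + 2y₄ + 4y₅ + 2y₆ + 4y₇ + y₈] = 0.066667·(31.955) = 2.13033.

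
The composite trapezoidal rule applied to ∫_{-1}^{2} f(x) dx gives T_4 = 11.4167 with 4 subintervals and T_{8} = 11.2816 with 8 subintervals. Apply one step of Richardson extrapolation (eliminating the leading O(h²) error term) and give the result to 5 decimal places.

R = (4·T_{8} − T_4) / 3 = (4·11.2816 − 11.4167)/3 = (33.7097)/3 = 11.23657.

11.23657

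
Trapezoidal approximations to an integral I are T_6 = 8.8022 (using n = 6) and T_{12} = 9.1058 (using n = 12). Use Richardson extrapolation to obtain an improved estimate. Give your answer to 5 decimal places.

9.20700

R = (4·T_{12} − T_6) / 3 = (4·9.1058 − 8.8022)/3 = (27.6210)/3 = 9.20700.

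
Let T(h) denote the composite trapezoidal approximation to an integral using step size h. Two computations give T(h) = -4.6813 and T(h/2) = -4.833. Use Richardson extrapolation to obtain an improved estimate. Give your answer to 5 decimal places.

-4.88357

R = (4·T(h/2) − T(h)) / 3 = (4·(-4.833) − (-4.6813))/3 = (-14.6507)/3 = -4.88357.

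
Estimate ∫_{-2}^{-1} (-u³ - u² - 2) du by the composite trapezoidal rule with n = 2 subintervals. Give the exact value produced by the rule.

h = (-1 − (-2))/2 = 0.5.
Nodes u₀,…,u₂ = -2, -1.5, -1.
f(u) = -u³ - u² - 2: f₀=2, f₁=-0.875, f₂=-2.
(h/2)·[f₀ + 2f₁ + f₂] = 0.25·(-1.75) = -0.4375.

-0.4375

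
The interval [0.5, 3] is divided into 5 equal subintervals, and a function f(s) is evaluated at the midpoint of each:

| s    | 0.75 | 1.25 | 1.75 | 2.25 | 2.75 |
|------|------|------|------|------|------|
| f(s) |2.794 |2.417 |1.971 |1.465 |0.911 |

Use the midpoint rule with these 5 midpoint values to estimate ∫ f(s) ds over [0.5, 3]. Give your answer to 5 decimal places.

h = 0.5, n = 5.
h·[y(m₁) + y(m₂) + y(m₃) + y(m₄) + y(m₅)] = 0.5·(9.558) = 4.77900.

4.77900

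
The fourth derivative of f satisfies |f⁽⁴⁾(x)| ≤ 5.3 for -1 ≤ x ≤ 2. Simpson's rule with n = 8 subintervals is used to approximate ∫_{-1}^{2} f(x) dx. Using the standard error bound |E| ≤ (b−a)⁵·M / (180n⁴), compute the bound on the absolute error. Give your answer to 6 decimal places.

|E| ≤ (3)⁵·5.3 / (180·8⁴) = 1287.9/737280 = 0.001747.

0.001747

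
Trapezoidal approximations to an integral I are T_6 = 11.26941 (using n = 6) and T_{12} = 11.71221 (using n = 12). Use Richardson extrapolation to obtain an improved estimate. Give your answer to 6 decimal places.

11.859810

R = (4·T_{12} − T_6) / 3 = (4·11.71221 − 11.26941)/3 = (35.57943)/3 = 11.859810.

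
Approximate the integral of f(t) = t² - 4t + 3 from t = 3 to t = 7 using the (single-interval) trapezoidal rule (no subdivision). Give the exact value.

48

T = (b−a)/2 · [f(3) + f(7)] = 2·[0 + 24] = 48.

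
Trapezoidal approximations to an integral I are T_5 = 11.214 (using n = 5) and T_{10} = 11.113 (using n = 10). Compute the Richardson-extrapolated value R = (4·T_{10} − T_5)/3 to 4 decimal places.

11.0793

R = (4·T_{10} − T_5) / 3 = (4·11.113 − 11.214)/3 = (33.238)/3 = 11.0793.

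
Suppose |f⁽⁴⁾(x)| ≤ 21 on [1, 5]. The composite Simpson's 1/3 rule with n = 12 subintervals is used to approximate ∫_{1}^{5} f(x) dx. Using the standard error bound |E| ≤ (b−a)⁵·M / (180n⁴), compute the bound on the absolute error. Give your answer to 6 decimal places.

0.005761

|E| ≤ (4)⁵·21 / (180·12⁴) = 21504/3732480 = 0.005761.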